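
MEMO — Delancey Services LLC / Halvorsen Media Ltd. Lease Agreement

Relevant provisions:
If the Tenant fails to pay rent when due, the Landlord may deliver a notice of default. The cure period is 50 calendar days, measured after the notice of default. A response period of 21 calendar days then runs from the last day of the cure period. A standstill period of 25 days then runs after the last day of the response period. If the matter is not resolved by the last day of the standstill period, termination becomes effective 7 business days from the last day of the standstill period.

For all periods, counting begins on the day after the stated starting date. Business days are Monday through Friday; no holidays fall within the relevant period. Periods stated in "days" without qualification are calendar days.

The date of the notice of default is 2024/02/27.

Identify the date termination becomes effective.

2024/06/11

The last day of the cure period: 50 calendar days after 2024/02/27 is 2024/04/17.
The last day of the response period: 2024/04/17 + 21 days = 2024/05/08.
The last day of the standstill period: 25 calendar days after 2024/05/08 is 2024/06/02.
The date termination becomes effective: 7 business days after Sunday, 2024/06/02, skipping weekends — Jun 3, Jun 4, Jun 5, Jun 6, Jun 7, Jun 10, Jun 11 — lands on Tuesday, 2024/06/11.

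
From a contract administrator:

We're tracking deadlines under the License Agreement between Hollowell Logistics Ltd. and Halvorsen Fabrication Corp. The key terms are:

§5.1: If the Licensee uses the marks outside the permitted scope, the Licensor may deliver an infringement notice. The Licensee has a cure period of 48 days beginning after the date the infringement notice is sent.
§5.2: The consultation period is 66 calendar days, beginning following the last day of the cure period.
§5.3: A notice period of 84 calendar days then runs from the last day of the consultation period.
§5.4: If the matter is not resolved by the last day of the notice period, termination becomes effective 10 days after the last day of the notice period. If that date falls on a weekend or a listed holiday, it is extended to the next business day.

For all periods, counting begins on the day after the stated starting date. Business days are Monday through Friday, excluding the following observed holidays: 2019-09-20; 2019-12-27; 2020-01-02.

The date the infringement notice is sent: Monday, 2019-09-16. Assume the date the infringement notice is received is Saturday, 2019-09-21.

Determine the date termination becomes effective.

2020-04-13

Adding 48 calendar days to 2019-09-16 gives 2019-11-03, which is the last day of the cure period.
The last day of the consultation period: 66 calendar days after 2019-11-03 is 2020-01-08.
Adding 84 calendar days to 2020-01-08 gives 2020-04-01, which is the last day of the notice period.
The date termination becomes effective: 2020-04-01 + 10 days = 2020-04-11. That falls on a Saturday, so it rolls to the next business day, Monday, 2020-04-13.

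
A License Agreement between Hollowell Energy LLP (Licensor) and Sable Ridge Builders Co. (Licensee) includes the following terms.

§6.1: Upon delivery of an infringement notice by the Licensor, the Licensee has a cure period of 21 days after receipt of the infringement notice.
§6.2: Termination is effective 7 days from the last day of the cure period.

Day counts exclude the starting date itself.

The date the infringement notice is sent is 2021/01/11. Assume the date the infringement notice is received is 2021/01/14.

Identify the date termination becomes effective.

2021/02/11

The last day of the cure period: 2021/01/14 + 21 days = 2021/02/04.
Adding 7 calendar days to 2021/02/04 gives 2021/02/11, which is the date termination becomes effective.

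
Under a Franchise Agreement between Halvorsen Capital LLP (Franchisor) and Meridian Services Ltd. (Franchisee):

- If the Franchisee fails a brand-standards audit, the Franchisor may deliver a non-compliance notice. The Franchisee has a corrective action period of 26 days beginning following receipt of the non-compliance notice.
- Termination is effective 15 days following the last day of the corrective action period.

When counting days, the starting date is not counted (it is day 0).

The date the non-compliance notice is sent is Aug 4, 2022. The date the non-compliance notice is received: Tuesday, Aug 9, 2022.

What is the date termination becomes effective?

The last day of the corrective action period: 26 calendar days after Aug 9, 2022 is Sep 4, 2022.
Adding 15 calendar days to Sep 4, 2022 gives Sep 19, 2022, which is the date termination becomes effective.

Sep 19, 2022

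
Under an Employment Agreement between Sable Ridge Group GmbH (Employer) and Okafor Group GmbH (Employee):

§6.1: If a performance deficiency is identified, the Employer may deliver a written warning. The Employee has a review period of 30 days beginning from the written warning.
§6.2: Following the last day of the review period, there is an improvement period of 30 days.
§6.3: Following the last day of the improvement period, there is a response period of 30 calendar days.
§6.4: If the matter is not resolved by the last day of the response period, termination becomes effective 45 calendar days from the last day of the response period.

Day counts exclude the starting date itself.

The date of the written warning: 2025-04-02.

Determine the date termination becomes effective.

2025-08-15

The last day of the review period: 30 calendar days after 2025-04-02 is 2025-05-02.
The last day of the improvement period: 2025-05-02 + 30 days = 2025-06-01.
The last day of the response period: 30 calendar days after 2025-06-01 is 2025-07-01.
The date termination becomes effective: 2025-07-01 + 45 days = 2025-08-15.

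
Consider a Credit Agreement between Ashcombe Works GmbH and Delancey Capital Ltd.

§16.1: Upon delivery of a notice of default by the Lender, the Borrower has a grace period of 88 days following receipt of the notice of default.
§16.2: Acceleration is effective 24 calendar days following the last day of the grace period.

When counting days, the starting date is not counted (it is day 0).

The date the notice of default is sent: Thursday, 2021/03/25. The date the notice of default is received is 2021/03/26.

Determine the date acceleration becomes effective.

2021/07/16

The last day of the grace period: 2021/03/26 + 88 days = 2021/06/22.
The date acceleration becomes effective: 2021/06/22 + 24 days = 2021/07/16.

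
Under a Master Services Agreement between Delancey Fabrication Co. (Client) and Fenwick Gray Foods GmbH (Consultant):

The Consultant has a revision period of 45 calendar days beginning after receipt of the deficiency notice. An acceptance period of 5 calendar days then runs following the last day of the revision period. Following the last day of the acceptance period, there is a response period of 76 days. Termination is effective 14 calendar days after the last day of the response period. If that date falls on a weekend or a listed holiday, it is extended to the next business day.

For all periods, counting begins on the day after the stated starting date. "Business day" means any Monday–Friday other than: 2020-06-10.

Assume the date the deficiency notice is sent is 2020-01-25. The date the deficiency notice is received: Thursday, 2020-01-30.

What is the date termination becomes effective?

The last day of the revision period: 45 calendar days after 2020-01-30 is 2020-03-15.
Adding 5 calendar days to 2020-03-15 gives 2020-03-20, which is the last day of the acceptance period.
The last day of the response period: 76 calendar days after 2020-03-20 is 2020-06-04.
The date termination becomes effective: 2020-06-04 + 14 days = 2020-06-18. 2020-06-18 is a Thursday and is not a listed holiday, so no roll-forward applies.

2020-06-18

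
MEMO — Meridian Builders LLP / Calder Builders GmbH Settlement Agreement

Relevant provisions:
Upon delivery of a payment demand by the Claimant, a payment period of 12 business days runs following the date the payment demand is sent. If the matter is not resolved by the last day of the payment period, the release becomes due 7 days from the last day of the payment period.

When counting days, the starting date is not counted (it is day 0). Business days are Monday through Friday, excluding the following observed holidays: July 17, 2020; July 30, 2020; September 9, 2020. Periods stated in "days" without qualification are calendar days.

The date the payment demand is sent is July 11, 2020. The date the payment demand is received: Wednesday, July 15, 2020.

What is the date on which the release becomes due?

August 5, 2020

The last day of the payment period: counting 12 business days from Saturday, July 11, 2020 (Jul 13, Jul 14, Jul 15, Jul 16, …, Jul 27, Jul 28, Jul 29, skipping weekends and the listed holiday on Jul 17) reaches Wednesday, July 29, 2020.
The date on which the release becomes due: July 29, 2020 + 7 days = August 5, 2020.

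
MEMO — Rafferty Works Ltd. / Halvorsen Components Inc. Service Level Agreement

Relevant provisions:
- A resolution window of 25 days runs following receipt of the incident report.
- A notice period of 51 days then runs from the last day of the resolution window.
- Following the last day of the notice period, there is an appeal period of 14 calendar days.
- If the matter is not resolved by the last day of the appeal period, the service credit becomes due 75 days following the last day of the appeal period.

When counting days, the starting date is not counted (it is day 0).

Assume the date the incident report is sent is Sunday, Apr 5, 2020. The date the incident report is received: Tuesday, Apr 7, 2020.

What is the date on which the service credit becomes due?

Adding 25 calendar days to Apr 7, 2020 gives May 2, 2020, which is the last day of the resolution window.
The last day of the notice period: May 2, 2020 + 51 days = Jun 22, 2020.
The last day of the appeal period: 14 calendar days after Jun 22, 2020 is Jul 6, 2020.
The date on which the service credit becomes due: Jul 6, 2020 + 75 days = Sep 19, 2020.

Sep 19, 2020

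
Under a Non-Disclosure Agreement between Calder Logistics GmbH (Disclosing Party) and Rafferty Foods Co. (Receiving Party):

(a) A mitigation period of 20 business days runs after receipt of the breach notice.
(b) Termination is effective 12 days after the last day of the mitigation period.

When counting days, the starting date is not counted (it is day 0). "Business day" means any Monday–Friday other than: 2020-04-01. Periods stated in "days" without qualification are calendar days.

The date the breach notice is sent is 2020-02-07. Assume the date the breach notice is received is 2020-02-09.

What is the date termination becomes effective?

2020-03-18

The last day of the mitigation period: counting 20 business days from Sunday, 2020-02-09 (Feb 10, Feb 11, Feb 12, Feb 13, …, Mar 4, Mar 5, Mar 6, skipping weekends) reaches Friday, 2020-03-06.
The date termination becomes effective: 2020-03-06 + 12 days = 2020-03-18.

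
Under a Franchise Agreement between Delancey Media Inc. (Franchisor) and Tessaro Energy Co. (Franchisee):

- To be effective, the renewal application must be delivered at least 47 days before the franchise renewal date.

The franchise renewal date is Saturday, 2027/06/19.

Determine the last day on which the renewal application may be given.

2027/06/19 minus 47 days is 2027/05/03.

2027/05/03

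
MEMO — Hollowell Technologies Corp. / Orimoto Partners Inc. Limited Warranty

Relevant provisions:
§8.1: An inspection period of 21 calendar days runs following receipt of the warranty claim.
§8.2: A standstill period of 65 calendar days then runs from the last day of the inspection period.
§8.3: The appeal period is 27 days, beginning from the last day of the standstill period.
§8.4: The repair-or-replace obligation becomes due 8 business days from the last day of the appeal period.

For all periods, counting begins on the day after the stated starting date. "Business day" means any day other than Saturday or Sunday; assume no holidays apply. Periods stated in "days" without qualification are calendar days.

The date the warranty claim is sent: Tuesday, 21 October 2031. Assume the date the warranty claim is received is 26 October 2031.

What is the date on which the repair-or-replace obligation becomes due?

26 February 2032

Adding 21 calendar days to 26 October 2031 gives 16 November 2031, which is the last day of the inspection period.
The last day of the standstill period: 65 calendar days after 16 November 2031 is 20 January 2032.
The last day of the appeal period: 27 calendar days after 20 January 2032 is 16 February 2032.
The date on which the repair-or-replace obligation becomes due: counting 8 business days from Monday, 16 February 2032 (Feb 17, Feb 18, Feb 19, Feb 20, Feb 23, Feb 24, Feb 25, Feb 26, skipping weekends) reaches Thursday, 26 February 2032.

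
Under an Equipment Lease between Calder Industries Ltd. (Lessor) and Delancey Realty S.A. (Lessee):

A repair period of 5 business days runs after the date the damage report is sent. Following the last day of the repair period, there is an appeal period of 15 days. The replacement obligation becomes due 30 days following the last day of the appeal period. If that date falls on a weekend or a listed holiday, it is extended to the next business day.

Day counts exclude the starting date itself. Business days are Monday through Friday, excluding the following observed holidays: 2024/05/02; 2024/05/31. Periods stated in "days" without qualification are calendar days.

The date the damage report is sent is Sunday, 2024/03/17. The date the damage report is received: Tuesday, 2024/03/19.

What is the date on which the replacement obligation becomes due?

2024/05/06

The last day of the repair period: counting 5 business days from Sunday, 2024/03/17 (Mar 18, Mar 19, Mar 20, Mar 21, Mar 22, skipping weekends) reaches Friday, 2024/03/22.
The last day of the appeal period: 15 calendar days after 2024/03/22 is 2024/04/06.
The date on which the replacement obligation becomes due: 30 calendar days after 2024/04/06 is 2024/05/06. 2024/05/06 is a Monday and is not a listed holiday, so no roll-forward applies.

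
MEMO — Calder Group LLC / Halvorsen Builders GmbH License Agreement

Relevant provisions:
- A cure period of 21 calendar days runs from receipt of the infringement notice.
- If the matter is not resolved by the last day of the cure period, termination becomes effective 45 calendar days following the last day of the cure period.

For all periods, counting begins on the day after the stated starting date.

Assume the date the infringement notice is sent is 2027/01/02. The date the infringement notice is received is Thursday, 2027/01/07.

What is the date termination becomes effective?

2027/03/14

The last day of the cure period: 21 calendar days after 2027/01/07 is 2027/01/28.
The date termination becomes effective: 45 calendar days after 2027/01/28 is 2027/03/14.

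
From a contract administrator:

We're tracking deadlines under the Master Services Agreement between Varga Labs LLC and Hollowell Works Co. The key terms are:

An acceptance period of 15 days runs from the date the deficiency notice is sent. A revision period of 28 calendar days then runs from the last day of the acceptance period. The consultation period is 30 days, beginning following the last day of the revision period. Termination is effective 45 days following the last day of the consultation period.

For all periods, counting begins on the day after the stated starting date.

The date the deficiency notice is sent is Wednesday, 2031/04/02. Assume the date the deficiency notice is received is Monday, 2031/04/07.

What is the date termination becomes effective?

2031/07/29

Adding 15 calendar days to 2031/04/02 gives 2031/04/17, which is the last day of the acceptance period.
Adding 28 calendar days to 2031/04/17 gives 2031/05/15, which is the last day of the revision period.
The last day of the consultation period: 2031/05/15 + 30 days = 2031/06/14.
Adding 45 calendar days to 2031/06/14 gives 2031/07/29, which is the date termination becomes effective.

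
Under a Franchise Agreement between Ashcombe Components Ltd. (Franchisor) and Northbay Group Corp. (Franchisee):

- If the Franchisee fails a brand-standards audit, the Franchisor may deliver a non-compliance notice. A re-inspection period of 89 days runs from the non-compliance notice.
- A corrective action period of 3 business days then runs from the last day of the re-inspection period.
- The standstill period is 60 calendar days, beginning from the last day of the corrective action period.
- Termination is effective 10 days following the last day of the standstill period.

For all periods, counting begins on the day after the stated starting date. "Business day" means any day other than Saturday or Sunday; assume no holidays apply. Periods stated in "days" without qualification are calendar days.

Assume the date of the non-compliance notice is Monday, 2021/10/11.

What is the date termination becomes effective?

The last day of the re-inspection period: 89 calendar days after 2021/10/11 is 2022/01/08.
From Saturday, 2022/01/08, 3 business days (Jan 10, Jan 11, Jan 12, skipping weekends) brings us to Wednesday, 2022/01/12, which is the last day of the corrective action period.
Adding 60 calendar days to 2022/01/12 gives 2022/03/13, which is the last day of the standstill period.
The date termination becomes effective: 2022/03/13 + 10 days = 2022/03/23.

2022/03/23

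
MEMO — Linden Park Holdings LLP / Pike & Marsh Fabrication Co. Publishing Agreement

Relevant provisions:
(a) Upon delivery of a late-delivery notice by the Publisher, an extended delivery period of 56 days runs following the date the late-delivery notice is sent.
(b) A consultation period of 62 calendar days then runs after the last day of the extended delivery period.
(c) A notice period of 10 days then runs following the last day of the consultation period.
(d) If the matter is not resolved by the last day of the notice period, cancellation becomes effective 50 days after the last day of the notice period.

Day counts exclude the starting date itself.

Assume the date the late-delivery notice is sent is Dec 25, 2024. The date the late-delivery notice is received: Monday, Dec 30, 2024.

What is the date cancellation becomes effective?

Jun 21, 2025

The last day of the extended delivery period: 56 calendar days after Dec 25, 2024 is Feb 19, 2025.
Adding 62 calendar days to Feb 19, 2025 gives Apr 22, 2025, which is the last day of the consultation period.
The last day of the notice period: 10 calendar days after Apr 22, 2025 is May 2, 2025.
The date cancellation becomes effective: 50 calendar days after May 2, 2025 is Jun 21, 2025.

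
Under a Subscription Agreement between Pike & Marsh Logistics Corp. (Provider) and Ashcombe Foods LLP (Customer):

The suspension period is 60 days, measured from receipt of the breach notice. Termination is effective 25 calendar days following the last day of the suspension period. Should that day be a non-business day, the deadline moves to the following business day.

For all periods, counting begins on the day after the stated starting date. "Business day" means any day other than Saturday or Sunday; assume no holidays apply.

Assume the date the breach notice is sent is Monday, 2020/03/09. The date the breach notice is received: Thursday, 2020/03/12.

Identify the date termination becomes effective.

2020/06/05

Adding 60 calendar days to 2020/03/12 gives 2020/05/11, which is the last day of the suspension period.
The date termination becomes effective: 25 calendar days after 2020/05/11 is 2020/06/05. 2020/06/05 is a Friday, so no roll-forward applies.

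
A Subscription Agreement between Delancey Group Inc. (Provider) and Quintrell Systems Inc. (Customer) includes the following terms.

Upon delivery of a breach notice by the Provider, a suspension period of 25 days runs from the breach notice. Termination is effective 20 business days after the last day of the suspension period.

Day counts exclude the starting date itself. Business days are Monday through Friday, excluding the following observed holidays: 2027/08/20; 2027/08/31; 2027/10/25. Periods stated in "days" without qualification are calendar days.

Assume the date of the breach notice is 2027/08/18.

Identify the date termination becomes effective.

The last day of the suspension period: 25 calendar days after 2027/08/18 is 2027/09/12.
The date termination becomes effective: counting 20 business days from Sunday, 2027/09/12 (Sep 13, Sep 14, Sep 15, Sep 16, …, Oct 6, Oct 7, Oct 8, skipping weekends) reaches Friday, 2027/10/08.

2027/10/08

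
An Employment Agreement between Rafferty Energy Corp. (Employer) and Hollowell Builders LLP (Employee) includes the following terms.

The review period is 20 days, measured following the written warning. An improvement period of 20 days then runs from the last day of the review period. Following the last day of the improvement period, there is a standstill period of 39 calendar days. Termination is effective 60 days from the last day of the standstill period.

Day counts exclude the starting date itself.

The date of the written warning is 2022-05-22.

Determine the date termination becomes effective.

2022-10-08

The last day of the review period: 20 calendar days after 2022-05-22 is 2022-06-11.
The last day of the improvement period: 20 calendar days after 2022-06-11 is 2022-07-01.
The last day of the standstill period: 39 calendar days after 2022-07-01 is 2022-08-09.
Adding 60 calendar days to 2022-08-09 gives 2022-10-08, which is the date termination becomes effective.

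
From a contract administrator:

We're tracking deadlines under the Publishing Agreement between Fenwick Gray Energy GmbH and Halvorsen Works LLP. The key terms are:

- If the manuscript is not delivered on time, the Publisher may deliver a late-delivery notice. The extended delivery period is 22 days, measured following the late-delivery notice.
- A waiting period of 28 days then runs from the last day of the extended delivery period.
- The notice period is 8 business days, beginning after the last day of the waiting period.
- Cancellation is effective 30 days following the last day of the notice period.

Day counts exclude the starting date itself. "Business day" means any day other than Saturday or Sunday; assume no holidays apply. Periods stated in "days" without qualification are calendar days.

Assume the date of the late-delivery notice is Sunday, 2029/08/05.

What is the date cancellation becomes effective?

2029/11/03

The last day of the extended delivery period: 22 calendar days after 2029/08/05 is 2029/08/27.
The last day of the waiting period: 28 calendar days after 2029/08/27 is 2029/09/24.
From Monday, 2029/09/24, 8 business days (Sep 25, Sep 26, Sep 27, Sep 28, Oct 1, Oct 2, Oct 3, Oct 4, skipping weekends) brings us to Thursday, 2029/10/04, which is the last day of the notice period.
The date cancellation becomes effective: 2029/10/04 + 30 days = 2029/11/03.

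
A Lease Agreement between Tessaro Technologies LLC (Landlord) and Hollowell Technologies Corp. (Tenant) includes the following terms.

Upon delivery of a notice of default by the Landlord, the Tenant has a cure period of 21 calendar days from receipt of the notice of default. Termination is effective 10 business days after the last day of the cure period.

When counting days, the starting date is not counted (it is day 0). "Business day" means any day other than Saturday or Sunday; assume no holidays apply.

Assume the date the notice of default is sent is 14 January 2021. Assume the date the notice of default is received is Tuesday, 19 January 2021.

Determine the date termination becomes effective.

23 February 2021

The last day of the cure period: 21 calendar days after 19 January 2021 is 9 February 2021.
From Tuesday, 9 February 2021, 10 business days (Feb 10, Feb 11, Feb 12, Feb 15, Feb 16, Feb 17, Feb 18, Feb 19, Feb 22, Feb 23, skipping weekends) brings us to Tuesday, 23 February 2021, which is the date termination becomes effective.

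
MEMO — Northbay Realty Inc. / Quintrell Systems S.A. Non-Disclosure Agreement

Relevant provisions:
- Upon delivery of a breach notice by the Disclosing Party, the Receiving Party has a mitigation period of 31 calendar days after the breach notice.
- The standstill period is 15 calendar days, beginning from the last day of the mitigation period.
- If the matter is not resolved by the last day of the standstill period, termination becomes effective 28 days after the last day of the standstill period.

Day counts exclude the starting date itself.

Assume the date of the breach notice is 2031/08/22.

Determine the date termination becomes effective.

Adding 31 calendar days to 2031/08/22 gives 2031/09/22, which is the last day of the mitigation period.
Adding 15 calendar days to 2031/09/22 gives 2031/10/07, which is the last day of the standstill period.
Adding 28 calendar days to 2031/10/07 gives 2031/11/04, which is the date termination becomes effective.

2031/11/04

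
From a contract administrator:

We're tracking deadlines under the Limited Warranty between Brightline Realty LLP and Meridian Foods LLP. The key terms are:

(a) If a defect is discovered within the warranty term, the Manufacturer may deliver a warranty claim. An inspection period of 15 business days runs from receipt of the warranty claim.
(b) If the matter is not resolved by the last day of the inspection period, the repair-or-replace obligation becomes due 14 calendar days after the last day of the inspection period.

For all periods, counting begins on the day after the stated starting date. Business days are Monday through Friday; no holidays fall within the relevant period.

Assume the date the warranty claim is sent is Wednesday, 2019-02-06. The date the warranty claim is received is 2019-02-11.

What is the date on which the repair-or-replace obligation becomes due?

2019-03-18

From Monday, 2019-02-11, 15 business days (Feb 12, Feb 13, Feb 14, Feb 15, …, Feb 28, Mar 1, Mar 4, skipping weekends) brings us to Monday, 2019-03-04, which is the last day of the inspection period.
Adding 14 calendar days to 2019-03-04 gives 2019-03-18, which is the date on which the repair-or-replace obligation becomes due.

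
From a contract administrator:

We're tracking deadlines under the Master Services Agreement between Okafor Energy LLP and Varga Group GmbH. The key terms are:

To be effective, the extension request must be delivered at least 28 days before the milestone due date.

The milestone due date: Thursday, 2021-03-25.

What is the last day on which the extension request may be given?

Counting back 28 calendar days from 2021-03-25 gives 2021-02-25.

2021-02-25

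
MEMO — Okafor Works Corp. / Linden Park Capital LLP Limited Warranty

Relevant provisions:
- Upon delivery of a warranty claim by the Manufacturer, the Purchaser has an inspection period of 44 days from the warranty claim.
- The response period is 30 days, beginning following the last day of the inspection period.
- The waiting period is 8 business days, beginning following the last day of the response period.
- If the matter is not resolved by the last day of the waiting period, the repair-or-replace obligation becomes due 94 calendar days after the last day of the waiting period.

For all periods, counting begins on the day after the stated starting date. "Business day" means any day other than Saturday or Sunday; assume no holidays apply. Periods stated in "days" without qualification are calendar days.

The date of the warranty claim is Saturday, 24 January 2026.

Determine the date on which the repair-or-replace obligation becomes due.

23 July 2026

The last day of the inspection period: 44 calendar days after 24 January 2026 is 9 March 2026.
The last day of the response period: 9 March 2026 + 30 days = 8 April 2026.
The last day of the waiting period: 8 business days after Wednesday, 8 April 2026, skipping weekends — Apr 9, Apr 10, Apr 13, Apr 14, Apr 15, Apr 16, Apr 17, Apr 20 — lands on Monday, 20 April 2026.
The date on which the repair-or-replace obligation becomes due: 20 April 2026 + 94 days = 23 July 2026.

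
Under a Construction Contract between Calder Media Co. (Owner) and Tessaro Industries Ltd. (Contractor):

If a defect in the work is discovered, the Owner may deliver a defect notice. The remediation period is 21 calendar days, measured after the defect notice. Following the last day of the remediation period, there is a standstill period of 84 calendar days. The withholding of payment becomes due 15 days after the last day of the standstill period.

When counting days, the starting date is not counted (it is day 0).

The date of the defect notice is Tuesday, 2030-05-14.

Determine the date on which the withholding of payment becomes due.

2030-09-11

Adding 21 calendar days to 2030-05-14 gives 2030-06-04, which is the last day of the remediation period.
The last day of the standstill period: 2030-06-04 + 84 days = 2030-08-27.
Adding 15 calendar days to 2030-08-27 gives 2030-09-11, which is the date on which the withholding of payment becomes due.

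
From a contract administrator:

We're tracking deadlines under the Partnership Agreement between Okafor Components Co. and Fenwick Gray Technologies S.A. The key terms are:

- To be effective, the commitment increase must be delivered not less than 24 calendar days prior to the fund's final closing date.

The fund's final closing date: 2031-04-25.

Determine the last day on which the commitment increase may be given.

2031-04-25 minus 24 days is 2031-04-01.

2031-04-01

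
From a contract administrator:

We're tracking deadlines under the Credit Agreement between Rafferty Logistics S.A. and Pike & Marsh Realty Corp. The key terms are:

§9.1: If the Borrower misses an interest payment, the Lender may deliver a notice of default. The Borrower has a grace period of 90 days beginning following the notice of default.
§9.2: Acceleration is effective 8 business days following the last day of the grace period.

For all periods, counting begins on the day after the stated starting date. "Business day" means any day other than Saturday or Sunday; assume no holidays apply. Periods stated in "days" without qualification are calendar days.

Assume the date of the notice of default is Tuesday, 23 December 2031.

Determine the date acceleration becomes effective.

The last day of the grace period: 23 December 2031 + 90 days = 22 March 2032.
The date acceleration becomes effective: counting 8 business days from Monday, 22 March 2032 (Mar 23, Mar 24, Mar 25, Mar 26, Mar 29, Mar 30, Mar 31, Apr 1, skipping weekends) reaches Thursday, 1 April 2032.

1 April 2032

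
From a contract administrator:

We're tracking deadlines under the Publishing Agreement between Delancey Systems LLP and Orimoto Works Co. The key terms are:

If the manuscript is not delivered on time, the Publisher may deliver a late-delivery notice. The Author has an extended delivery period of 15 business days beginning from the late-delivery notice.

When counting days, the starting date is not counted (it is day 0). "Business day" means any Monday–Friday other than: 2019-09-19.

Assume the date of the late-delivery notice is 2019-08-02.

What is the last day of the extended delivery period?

2019-08-23

From Friday, 2019-08-02, 15 business days (Aug 5, Aug 6, Aug 7, Aug 8, …, Aug 21, Aug 22, Aug 23, skipping weekends) brings us to Friday, 2019-08-23, which is the last day of the extended delivery period.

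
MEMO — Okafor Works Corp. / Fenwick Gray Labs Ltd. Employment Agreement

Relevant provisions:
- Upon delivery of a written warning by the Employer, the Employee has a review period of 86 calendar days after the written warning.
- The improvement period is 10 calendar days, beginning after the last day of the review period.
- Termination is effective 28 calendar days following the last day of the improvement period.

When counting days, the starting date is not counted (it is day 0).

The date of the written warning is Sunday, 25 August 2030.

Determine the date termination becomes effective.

27 December 2030

Adding 86 calendar days to 25 August 2030 gives 19 November 2030, which is the last day of the review period.
The last day of the improvement period: 19 November 2030 + 10 days = 29 November 2030.
The date termination becomes effective: 29 November 2030 + 28 days = 27 December 2030.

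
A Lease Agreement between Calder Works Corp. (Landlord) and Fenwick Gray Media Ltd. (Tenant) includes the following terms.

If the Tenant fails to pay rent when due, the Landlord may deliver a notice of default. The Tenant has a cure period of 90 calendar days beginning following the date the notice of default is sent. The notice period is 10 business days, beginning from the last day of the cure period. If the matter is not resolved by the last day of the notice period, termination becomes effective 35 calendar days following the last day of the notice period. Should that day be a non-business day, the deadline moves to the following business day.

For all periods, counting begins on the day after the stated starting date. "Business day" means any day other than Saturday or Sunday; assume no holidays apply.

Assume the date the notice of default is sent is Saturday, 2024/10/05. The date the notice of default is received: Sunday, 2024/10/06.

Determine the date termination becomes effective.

2025/02/21

Adding 90 calendar days to 2024/10/05 gives 2025/01/03, which is the last day of the cure period.
From Friday, 2025/01/03, 10 business days (Jan 6, Jan 7, Jan 8, Jan 9, Jan 10, Jan 13, Jan 14, Jan 15, Jan 16, Jan 17, skipping weekends) brings us to Friday, 2025/01/17, which is the last day of the notice period.
The date termination becomes effective: 35 calendar days after 2025/01/17 is 2025/02/21. 2025/02/21 is a Friday, so no roll-forward applies.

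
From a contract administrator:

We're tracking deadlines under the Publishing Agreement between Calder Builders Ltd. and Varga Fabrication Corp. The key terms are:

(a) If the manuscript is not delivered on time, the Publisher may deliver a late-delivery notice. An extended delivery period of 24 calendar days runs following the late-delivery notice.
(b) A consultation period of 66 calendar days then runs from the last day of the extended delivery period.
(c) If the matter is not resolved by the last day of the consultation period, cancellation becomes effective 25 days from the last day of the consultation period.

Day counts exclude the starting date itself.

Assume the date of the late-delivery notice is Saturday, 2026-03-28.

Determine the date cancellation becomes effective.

Adding 24 calendar days to 2026-03-28 gives 2026-04-21, which is the last day of the extended delivery period.
The last day of the consultation period: 66 calendar days after 2026-04-21 is 2026-06-26.
The date cancellation becomes effective: 25 calendar days after 2026-06-26 is 2026-07-21.

2026-07-21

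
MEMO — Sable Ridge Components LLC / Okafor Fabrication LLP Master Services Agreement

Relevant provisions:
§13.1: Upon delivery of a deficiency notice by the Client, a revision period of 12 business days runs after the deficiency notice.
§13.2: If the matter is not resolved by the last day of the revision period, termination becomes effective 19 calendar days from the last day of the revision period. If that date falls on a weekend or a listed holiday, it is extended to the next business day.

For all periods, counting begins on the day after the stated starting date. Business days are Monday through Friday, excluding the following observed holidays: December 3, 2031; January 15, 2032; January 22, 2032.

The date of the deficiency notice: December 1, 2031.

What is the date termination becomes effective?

January 6, 2032

From Monday, December 1, 2031, 12 business days (Dec 2, Dec 4, Dec 5, Dec 8, …, Dec 16, Dec 17, Dec 18, skipping weekends and the listed holiday on Dec 3) brings us to Thursday, December 18, 2031, which is the last day of the revision period.
Adding 19 calendar days to December 18, 2031 gives January 6, 2032, which is the date termination becomes effective. January 6, 2032 is a Tuesday and is not a listed holiday, so no roll-forward applies.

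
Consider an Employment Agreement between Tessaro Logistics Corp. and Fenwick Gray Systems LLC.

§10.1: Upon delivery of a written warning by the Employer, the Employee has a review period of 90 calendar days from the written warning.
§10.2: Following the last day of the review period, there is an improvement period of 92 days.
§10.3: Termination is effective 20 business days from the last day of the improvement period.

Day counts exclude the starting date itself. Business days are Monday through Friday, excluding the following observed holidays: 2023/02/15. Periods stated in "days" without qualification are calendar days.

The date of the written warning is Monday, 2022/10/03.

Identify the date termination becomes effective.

2023/05/01

Adding 90 calendar days to 2022/10/03 gives 2023/01/01, which is the last day of the review period.
The last day of the improvement period: 92 calendar days after 2023/01/01 is 2023/04/03.
The date termination becomes effective: 20 business days after Monday, 2023/04/03, skipping weekends — Apr 4, Apr 5, Apr 6, Apr 7, …, Apr 27, Apr 28, May 1 — lands on Monday, 2023/05/01.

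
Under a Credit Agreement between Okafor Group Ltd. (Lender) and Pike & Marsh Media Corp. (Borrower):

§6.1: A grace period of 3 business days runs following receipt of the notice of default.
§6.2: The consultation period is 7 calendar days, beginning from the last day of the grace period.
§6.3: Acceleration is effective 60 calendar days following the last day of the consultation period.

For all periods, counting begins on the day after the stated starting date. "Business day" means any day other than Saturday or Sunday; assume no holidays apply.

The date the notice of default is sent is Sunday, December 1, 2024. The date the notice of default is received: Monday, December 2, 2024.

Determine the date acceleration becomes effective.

February 10, 2025

From Monday, December 2, 2024, 3 business days (Dec 3, Dec 4, Dec 5, skipping weekends) brings us to Thursday, December 5, 2024, which is the last day of the grace period.
Adding 7 calendar days to December 5, 2024 gives December 12, 2024, which is the last day of the consultation period.
The date acceleration becomes effective: 60 calendar days after December 12, 2024 is February 10, 2025.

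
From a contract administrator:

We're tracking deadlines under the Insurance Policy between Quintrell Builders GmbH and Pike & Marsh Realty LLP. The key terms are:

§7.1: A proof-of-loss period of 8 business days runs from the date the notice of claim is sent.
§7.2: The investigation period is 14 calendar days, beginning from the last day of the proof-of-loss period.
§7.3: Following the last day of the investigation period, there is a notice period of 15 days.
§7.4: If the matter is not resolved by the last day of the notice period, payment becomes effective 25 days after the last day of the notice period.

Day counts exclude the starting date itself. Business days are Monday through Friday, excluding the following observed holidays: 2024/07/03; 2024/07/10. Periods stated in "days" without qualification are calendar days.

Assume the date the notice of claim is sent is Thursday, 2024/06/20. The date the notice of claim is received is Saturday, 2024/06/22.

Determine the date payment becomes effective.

The last day of the proof-of-loss period: 8 business days after Thursday, 2024/06/20, skipping weekends — Jun 21, Jun 24, Jun 25, Jun 26, Jun 27, Jun 28, Jul 1, Jul 2 — lands on Tuesday, 2024/07/02.
The last day of the investigation period: 14 calendar days after 2024/07/02 is 2024/07/16.
The last day of the notice period: 15 calendar days after 2024/07/16 is 2024/07/31.
The date payment becomes effective: 25 calendar days after 2024/07/31 is 2024/08/25.

2024/08/25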